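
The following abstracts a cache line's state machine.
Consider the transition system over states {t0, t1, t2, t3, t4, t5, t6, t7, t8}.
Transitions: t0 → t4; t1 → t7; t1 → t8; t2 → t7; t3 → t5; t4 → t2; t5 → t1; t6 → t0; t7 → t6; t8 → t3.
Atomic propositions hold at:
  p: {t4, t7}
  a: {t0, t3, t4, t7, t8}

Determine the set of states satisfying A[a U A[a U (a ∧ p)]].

Sat(a ∧ p) = {t4, t7}
A[a U (a ∧ p)]: least fixpoint, start Z0 = Sat((a ∧ p)) = {t4, t7}, add states in Sat(a) with every successor in Z. Z1 = {t0, t4, t7}; fixed.
Sat(A[a U (a ∧ p)]) = {t0, t4, t7}
A[a U A[a U (a ∧ p)]]: least fixpoint, start Z0 = Sat(A[a U (a ∧ p)]) = {t0, t4, t7}, add states in Sat(a) with every successor in Z. Already a fixed point.
Sat(A[a U A[a U (a ∧ p)]]) = {t0, t4, t7}

{t0, t4, t7}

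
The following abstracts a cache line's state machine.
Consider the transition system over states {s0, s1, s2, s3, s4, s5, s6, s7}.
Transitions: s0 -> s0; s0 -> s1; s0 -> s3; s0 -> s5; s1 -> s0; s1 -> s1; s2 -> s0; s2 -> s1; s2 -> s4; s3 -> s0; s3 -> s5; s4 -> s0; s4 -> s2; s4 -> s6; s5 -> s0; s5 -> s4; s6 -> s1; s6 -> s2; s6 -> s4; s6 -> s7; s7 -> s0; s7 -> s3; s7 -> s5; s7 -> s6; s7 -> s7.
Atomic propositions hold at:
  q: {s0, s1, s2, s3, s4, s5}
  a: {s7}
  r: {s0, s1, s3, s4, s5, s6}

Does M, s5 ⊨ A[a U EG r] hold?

Yes

EG r: greatest fixpoint, start Z0 = {s0, s1, s3, s4, s5, s6}, keep only states in Sat with some successor in Z. Already a fixed point.
Sat(EG r) = {s0, s1, s3, s4, s5, s6}
A[a U EG r]: least fixpoint, start Z0 = Sat(EG r) = {s0, s1, s3, s4, s5, s6}, add states in Sat(a) with every successor in Z. Already a fixed point.
Sat(A[a U EG r]) = {s0, s1, s3, s4, s5, s6}
s5 ∈ Sat(A[a U EG r]) = {s0, s1, s3, s4, s5, s6}, so the formula holds at s5.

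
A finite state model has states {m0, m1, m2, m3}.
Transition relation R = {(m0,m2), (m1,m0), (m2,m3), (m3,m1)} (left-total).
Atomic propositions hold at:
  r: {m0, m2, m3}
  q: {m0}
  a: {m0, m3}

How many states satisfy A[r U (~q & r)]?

3

Sat(~q) = {m1, m2, m3}
Sat(~q & r) = {m2, m3}
A[r U (~q & r)]: least fixpoint, start Z0 = Sat((~q & r)) = {m2, m3}, add states in Sat(r) with every successor in Z. Z1 = {m0, m2, m3}; fixed.
Sat(A[r U (~q & r)]) = {m0, m2, m3}
|Sat(A[r U (~q & r)])| = |{m0, m2, m3}| = 3.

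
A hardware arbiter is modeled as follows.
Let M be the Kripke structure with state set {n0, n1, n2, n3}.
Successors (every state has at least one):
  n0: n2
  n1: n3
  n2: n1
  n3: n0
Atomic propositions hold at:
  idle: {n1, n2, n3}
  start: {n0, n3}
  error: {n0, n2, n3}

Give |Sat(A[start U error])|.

A[start U error]: least fixpoint, start Z0 = Sat(error) = {n0, n2, n3}, add states in Sat(start) with every successor in Z. Already a fixed point.
Sat(A[start U error]) = {n0, n2, n3}
|Sat(A[start U error])| = |{n0, n2, n3}| = 3.

3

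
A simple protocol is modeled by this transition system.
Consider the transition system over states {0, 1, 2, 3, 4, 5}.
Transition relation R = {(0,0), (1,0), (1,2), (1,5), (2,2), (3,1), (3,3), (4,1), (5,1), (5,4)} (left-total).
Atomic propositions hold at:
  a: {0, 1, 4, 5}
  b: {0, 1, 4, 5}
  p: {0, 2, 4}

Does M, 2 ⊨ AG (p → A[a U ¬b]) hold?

Yes

Sat(¬b) = {2, 3}
A[a U ¬b]: least fixpoint, start Z0 = Sat(¬b) = {2, 3}, add states in Sat(a) with every successor in Z. Already a fixed point.
Sat(A[a U ¬b]) = {2, 3}
Sat(p → A[a U ¬b]) = {1, 2, 3, 5}
AG (p → A[a U ¬b]): greatest fixpoint, start Z0 = {1, 2, 3, 5}, keep only states in Sat with every successor in Z. Z1 = {2, 3}; Z2 = {2}; fixed.
Sat(AG (p → A[a U ¬b])) = {2}
2 ∈ Sat(AG (p → A[a U ¬b])) = {2}, so the formula holds at 2.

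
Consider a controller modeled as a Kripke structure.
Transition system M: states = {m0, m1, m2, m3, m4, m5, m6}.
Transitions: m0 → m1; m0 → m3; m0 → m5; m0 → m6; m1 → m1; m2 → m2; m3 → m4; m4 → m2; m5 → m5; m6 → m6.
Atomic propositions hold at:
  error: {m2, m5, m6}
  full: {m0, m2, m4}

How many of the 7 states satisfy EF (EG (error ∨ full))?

Sat(error ∨ full) = {m0, m2, m4, m5, m6}
EG (error ∨ full): greatest fixpoint, start Z0 = {m0, m2, m4, m5, m6}, keep only states in Sat with some successor in Z. Already a fixed point.
Sat(EG (error ∨ full)) = {m0, m2, m4, m5, m6}
EF (EG (error ∨ full)): least fixpoint, start Z0 = {m0, m2, m4, m5, m6}, add states with some successor in Z. Z1 = {m0, m2, m3, m4, m5, m6}; fixed.
Sat(EF (EG (error ∨ full))) = {m0, m2, m3, m4, m5, m6}
|Sat(EF (EG (error ∨ full)))| = |{m0, m2, m3, m4, m5, m6}| = 6.

6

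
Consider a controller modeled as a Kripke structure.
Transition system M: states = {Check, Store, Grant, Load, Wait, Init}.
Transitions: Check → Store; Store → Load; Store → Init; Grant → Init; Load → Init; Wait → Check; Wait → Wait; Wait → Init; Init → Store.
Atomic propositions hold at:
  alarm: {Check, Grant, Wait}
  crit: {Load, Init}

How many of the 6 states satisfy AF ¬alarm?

Sat(¬alarm) = {Store, Load, Init}
AF ¬alarm: least fixpoint, start Z0 = {Store, Load, Init}, add states with every successor in Z. Z1 = {Check, Store, Grant, Load, Init}; fixed.
Sat(AF ¬alarm) = {Check, Store, Grant, Load, Init}
|Sat(AF ¬alarm)| = |{Check, Store, Grant, Load, Init}| = 5.

5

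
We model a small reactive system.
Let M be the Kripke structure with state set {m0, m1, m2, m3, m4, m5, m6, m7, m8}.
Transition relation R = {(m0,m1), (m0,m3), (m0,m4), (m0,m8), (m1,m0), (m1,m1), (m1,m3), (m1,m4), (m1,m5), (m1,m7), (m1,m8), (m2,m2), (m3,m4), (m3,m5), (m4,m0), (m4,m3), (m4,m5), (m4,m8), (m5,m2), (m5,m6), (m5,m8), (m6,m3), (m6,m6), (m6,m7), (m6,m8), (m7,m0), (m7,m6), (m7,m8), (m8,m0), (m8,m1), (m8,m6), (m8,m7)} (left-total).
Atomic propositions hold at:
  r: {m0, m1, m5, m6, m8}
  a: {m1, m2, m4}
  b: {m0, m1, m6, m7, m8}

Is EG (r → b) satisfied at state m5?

Sat(r → b) = {m0, m1, m2, m3, m4, m6, m7, m8}
EG (r → b): greatest fixpoint, start Z0 = {m0, m1, m2, m3, m4, m6, m7, m8}, keep only states in Sat with some successor in Z. Already a fixed point.
Sat(EG (r → b)) = {m0, m1, m2, m3, m4, m6, m7, m8}
m5 ∉ Sat(EG (r → b)) = {m0, m1, m2, m3, m4, m6, m7, m8}, so the formula does not hold at m5.

No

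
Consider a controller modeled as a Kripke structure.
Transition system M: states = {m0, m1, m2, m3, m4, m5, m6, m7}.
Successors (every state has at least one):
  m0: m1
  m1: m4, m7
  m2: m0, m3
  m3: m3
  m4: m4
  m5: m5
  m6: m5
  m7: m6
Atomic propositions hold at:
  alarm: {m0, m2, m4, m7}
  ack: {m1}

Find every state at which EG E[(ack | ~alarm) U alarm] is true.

{m0, m1, m2, m4}

Sat(~alarm) = {m1, m3, m5, m6}
Sat(ack | ~alarm) = {m1, m3, m5, m6}
E[(ack | ~alarm) U alarm]: least fixpoint, start Z0 = Sat(alarm) = {m0, m2, m4, m7}, add states in Sat(ack | ~alarm) with some successor in Z. Z1 = {m0, m1, m2, m4, m7}; fixed.
Sat(E[(ack | ~alarm) U alarm]) = {m0, m1, m2, m4, m7}
EG E[(ack | ~alarm) U alarm]: greatest fixpoint, start Z0 = {m0, m1, m2, m4, m7}, keep only states in Sat with some successor in Z. Z1 = {m0, m1, m2, m4}; fixed.
Sat(EG E[(ack | ~alarm) U alarm]) = {m0, m1, m2, m4}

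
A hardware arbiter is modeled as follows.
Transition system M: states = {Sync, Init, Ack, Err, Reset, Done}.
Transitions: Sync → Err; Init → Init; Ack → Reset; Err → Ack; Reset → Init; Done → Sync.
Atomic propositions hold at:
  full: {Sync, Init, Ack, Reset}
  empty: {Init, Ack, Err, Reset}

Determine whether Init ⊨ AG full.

AG full: greatest fixpoint, start Z0 = {Sync, Init, Ack, Reset}, keep only states in Sat with every successor in Z. Z1 = {Init, Ack, Reset}; fixed.
Sat(AG full) = {Init, Ack, Reset}
Init ∈ Sat(AG full) = {Init, Ack, Reset}, so the formula holds at Init.

Yes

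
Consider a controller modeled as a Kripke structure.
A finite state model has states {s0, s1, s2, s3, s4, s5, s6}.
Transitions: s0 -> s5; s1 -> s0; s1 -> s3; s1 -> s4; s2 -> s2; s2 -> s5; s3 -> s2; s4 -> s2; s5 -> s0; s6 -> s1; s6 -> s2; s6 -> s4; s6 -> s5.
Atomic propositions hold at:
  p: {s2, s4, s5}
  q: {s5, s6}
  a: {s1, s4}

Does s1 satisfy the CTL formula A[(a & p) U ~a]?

Sat(a & p) = {s4}
Sat(~a) = {s0, s2, s3, s5, s6}
A[(a & p) U ~a]: least fixpoint, start Z0 = Sat(~a) = {s0, s2, s3, s5, s6}, add states in Sat(a & p) with every successor in Z. Z1 = {s0, s2, s3, s4, s5, s6}; fixed.
Sat(A[(a & p) U ~a]) = {s0, s2, s3, s4, s5, s6}
s1 ∉ Sat(A[(a & p) U ~a]) = {s0, s2, s3, s4, s5, s6}, so the formula does not hold at s1.

No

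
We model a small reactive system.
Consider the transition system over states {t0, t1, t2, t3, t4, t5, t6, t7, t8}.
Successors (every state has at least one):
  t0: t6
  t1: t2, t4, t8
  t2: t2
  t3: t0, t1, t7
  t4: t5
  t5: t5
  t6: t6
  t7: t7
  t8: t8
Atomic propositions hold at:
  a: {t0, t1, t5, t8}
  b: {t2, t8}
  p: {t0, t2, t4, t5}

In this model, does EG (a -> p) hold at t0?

Yes

Sat(a -> p) = {t0, t2, t3, t4, t5, t6, t7}
EG (a -> p): greatest fixpoint, start Z0 = {t0, t2, t3, t4, t5, t6, t7}, keep only states in Sat with some successor in Z. Already a fixed point.
Sat(EG (a -> p)) = {t0, t2, t3, t4, t5, t6, t7}
t0 ∈ Sat(EG (a -> p)) = {t0, t2, t3, t4, t5, t6, t7}, so the formula holds at t0.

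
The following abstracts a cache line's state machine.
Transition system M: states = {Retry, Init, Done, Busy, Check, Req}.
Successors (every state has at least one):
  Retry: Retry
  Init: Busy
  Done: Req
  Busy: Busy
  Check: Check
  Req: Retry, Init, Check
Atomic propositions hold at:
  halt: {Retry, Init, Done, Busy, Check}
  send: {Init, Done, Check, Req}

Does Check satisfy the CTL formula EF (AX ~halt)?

No

Sat(~halt) = {Req}
Sat(AX ~halt) = {s : every successor in {Req}} = {Done}
EF (AX ~halt): least fixpoint, start Z0 = {Done}, add states with some successor in Z. Already a fixed point.
Sat(EF (AX ~halt)) = {Done}
Check ∉ Sat(EF (AX ~halt)) = {Done}, so the formula does not hold at Check.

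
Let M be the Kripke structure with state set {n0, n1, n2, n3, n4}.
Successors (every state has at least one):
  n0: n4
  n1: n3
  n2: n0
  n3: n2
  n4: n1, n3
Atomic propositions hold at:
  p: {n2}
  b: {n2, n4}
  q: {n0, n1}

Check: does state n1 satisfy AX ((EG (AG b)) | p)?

No

AG b: greatest fixpoint, start Z0 = {n2, n4}, keep only states in Sat with every successor in Z. Z1 = ∅; fixed.
Sat(AG b) = ∅
EG (AG b): greatest fixpoint, start Z0 = ∅, keep only states in Sat with some successor in Z. Already a fixed point.
Sat(EG (AG b)) = ∅
Sat((EG (AG b)) | p) = {n2}
Sat(AX ((EG (AG b)) | p)) = {s : every successor in {n2}} = {n3}
n1 ∉ Sat(AX ((EG (AG b)) | p)) = {n3}, so the formula does not hold at n1.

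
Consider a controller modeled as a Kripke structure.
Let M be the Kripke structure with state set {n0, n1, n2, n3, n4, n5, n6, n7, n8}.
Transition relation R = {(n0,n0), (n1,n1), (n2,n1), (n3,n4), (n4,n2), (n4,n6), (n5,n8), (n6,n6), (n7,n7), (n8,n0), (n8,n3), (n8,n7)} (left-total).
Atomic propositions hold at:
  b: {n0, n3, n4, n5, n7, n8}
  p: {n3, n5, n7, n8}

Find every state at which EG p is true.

{n5, n7, n8}

EG p: greatest fixpoint, start Z0 = {n3, n5, n7, n8}, keep only states in Sat with some successor in Z. Z1 = {n5, n7, n8}; fixed.
Sat(EG p) = {n5, n7, n8}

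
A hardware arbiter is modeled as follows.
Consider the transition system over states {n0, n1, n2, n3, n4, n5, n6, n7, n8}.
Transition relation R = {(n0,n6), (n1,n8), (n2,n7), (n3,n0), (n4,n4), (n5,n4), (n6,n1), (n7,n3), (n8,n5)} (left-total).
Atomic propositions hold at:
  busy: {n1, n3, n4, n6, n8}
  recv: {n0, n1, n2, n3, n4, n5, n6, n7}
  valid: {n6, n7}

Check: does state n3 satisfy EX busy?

Sat(EX busy) = {s : some successor in {n1, n3, n4, n6, n8}} = {n0, n1, n4, n5, n6, n7}
n3 ∉ Sat(EX busy) = {n0, n1, n4, n5, n6, n7}, so the formula does not hold at n3.

No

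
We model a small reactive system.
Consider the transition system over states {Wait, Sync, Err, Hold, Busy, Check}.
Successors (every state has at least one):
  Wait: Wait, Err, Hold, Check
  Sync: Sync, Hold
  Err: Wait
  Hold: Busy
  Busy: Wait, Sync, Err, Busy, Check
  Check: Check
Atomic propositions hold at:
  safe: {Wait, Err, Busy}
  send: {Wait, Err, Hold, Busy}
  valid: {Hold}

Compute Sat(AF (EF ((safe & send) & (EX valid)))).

{Wait, Sync, Err, Hold, Busy}

Sat(safe & send) = {Wait, Err, Busy}
Sat(EX valid) = {s : some successor in {Hold}} = {Wait, Sync}
Sat((safe & send) & (EX valid)) = {Wait}
EF ((safe & send) & (EX valid)): least fixpoint, start Z0 = {Wait}, add states with some successor in Z. Z1 = {Wait, Err, Busy}; Z2 = {Wait, Err, Hold, Busy}; Z3 = {Wait, Sync, Err, Hold, Busy}; fixed.
Sat(EF ((safe & send) & (EX valid))) = {Wait, Sync, Err, Hold, Busy}
AF (EF ((safe & send) & (EX valid))): least fixpoint, start Z0 = {Wait, Sync, Err, Hold, Busy}, add states with every successor in Z. Already a fixed point.
Sat(AF (EF ((safe & send) & (EX valid)))) = {Wait, Sync, Err, Hold, Busy}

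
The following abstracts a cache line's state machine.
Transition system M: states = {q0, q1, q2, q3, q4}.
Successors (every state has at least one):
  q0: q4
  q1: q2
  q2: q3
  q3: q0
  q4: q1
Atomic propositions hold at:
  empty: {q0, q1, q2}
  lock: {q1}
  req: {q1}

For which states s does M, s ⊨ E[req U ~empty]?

{q3, q4}

Sat(~empty) = {q3, q4}
E[req U ~empty]: least fixpoint, start Z0 = Sat(~empty) = {q3, q4}, add states in Sat(req) with some successor in Z. Already a fixed point.
Sat(E[req U ~empty]) = {q3, q4}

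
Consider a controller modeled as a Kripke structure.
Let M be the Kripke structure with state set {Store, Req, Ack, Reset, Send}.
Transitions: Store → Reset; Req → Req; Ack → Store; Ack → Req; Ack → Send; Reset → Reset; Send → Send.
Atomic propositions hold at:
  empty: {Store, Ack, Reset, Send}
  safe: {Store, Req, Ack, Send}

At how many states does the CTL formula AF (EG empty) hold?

4

EG empty: greatest fixpoint, start Z0 = {Store, Ack, Reset, Send}, keep only states in Sat with some successor in Z. Already a fixed point.
Sat(EG empty) = {Store, Ack, Reset, Send}
AF (EG empty): least fixpoint, start Z0 = {Store, Ack, Reset, Send}, add states with every successor in Z. Already a fixed point.
Sat(AF (EG empty)) = {Store, Ack, Reset, Send}
|Sat(AF (EG empty))| = |{Store, Ack, Reset, Send}| = 4.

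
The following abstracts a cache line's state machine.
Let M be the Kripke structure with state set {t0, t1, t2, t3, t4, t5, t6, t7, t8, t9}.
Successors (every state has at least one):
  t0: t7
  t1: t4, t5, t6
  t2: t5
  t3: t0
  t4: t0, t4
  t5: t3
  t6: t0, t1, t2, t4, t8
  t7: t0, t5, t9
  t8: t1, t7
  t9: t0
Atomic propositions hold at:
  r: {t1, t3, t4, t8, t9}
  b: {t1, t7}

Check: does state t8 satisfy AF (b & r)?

No

Sat(b & r) = {t1}
AF (b & r): least fixpoint, start Z0 = {t1}, add states with every successor in Z. Already a fixed point.
Sat(AF (b & r)) = {t1}
t8 ∉ Sat(AF (b & r)) = {t1}, so the formula does not hold at t8.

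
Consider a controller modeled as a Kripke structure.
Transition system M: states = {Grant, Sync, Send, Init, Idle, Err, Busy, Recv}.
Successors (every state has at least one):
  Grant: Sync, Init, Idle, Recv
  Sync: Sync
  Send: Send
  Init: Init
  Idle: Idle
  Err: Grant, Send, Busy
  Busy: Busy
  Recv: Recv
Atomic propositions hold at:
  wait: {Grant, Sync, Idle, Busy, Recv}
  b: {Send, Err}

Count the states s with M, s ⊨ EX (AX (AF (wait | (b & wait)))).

6

Sat(b & wait) = ∅
Sat(wait | (b & wait)) = {Grant, Sync, Idle, Busy, Recv}
AF (wait | (b & wait)): least fixpoint, start Z0 = {Grant, Sync, Idle, Busy, Recv}, add states with every successor in Z. Already a fixed point.
Sat(AF (wait | (b & wait))) = {Grant, Sync, Idle, Busy, Recv}
Sat(AX (AF (wait | (b & wait)))) = {s : every successor in {Grant, Sync, Idle, Busy, Recv}} = {Sync, Idle, Busy, Recv}
Sat(EX (AX (AF (wait | (b & wait))))) = {s : some successor in {Sync, Idle, Busy, Recv}} = {Grant, Sync, Idle, Err, Busy, Recv}
|Sat(EX (AX (AF (wait | (b & wait)))))| = |{Grant, Sync, Idle, Err, Busy, Recv}| = 6.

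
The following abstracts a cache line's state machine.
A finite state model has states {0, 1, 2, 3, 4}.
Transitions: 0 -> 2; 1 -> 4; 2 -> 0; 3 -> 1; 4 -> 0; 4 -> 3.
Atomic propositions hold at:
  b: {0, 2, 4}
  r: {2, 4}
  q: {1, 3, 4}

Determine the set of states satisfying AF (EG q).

{1, 3, 4}

EG q: greatest fixpoint, start Z0 = {1, 3, 4}, keep only states in Sat with some successor in Z. Already a fixed point.
Sat(EG q) = {1, 3, 4}
AF (EG q): least fixpoint, start Z0 = {1, 3, 4}, add states with every successor in Z. Already a fixed point.
Sat(AF (EG q)) = {1, 3, 4}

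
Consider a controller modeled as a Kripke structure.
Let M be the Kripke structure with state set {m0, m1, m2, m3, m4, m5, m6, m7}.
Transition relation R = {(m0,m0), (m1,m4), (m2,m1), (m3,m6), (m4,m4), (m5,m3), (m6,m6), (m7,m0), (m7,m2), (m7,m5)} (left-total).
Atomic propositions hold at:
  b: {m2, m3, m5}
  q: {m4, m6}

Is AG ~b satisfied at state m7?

Sat(~b) = {m0, m1, m4, m6, m7}
AG ~b: greatest fixpoint, start Z0 = {m0, m1, m4, m6, m7}, keep only states in Sat with every successor in Z. Z1 = {m0, m1, m4, m6}; fixed.
Sat(AG ~b) = {m0, m1, m4, m6}
m7 ∉ Sat(AG ~b) = {m0, m1, m4, m6}, so the formula does not hold at m7.

No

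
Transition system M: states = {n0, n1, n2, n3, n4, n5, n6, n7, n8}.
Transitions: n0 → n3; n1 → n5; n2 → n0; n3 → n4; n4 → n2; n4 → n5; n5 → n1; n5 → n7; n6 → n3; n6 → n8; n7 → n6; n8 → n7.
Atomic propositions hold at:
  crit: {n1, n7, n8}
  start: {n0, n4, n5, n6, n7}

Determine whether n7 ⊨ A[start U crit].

A[start U crit]: least fixpoint, start Z0 = Sat(crit) = {n1, n7, n8}, add states in Sat(start) with every successor in Z. Z1 = {n1, n5, n7, n8}; fixed.
Sat(A[start U crit]) = {n1, n5, n7, n8}
n7 ∈ Sat(A[start U crit]) = {n1, n5, n7, n8}, so the formula holds at n7.

Yes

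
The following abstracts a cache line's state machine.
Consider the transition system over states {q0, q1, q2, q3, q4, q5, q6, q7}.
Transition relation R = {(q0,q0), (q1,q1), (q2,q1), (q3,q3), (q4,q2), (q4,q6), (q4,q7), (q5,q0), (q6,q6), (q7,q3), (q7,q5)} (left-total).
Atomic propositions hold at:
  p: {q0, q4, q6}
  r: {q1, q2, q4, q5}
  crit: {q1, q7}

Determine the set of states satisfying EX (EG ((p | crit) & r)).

Sat(p | crit) = {q0, q1, q4, q6, q7}
Sat((p | crit) & r) = {q1, q4}
EG ((p | crit) & r): greatest fixpoint, start Z0 = {q1, q4}, keep only states in Sat with some successor in Z. Z1 = {q1}; fixed.
Sat(EG ((p | crit) & r)) = {q1}
Sat(EX (EG ((p | crit) & r))) = {s : some successor in {q1}} = {q1, q2}

{q1, q2}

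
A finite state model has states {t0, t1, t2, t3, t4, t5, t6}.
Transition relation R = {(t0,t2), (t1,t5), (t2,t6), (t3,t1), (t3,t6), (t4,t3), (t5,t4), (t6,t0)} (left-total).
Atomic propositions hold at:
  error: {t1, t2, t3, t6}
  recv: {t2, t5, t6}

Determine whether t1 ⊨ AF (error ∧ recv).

Sat(error ∧ recv) = {t2, t6}
AF (error ∧ recv): least fixpoint, start Z0 = {t2, t6}, add states with every successor in Z. Z1 = {t0, t2, t6}; fixed.
Sat(AF (error ∧ recv)) = {t0, t2, t6}
t1 ∉ Sat(AF (error ∧ recv)) = {t0, t2, t6}, so the formula does not hold at t1.

No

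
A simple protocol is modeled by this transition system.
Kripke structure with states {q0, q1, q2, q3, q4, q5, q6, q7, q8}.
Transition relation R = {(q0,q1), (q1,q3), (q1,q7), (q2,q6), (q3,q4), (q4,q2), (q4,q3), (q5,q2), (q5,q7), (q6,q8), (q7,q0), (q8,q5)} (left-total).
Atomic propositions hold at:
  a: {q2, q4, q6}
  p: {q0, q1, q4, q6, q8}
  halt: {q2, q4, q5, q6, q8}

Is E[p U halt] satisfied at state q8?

E[p U halt]: least fixpoint, start Z0 = Sat(halt) = {q2, q4, q5, q6, q8}, add states in Sat(p) with some successor in Z. Already a fixed point.
Sat(E[p U halt]) = {q2, q4, q5, q6, q8}
q8 ∈ Sat(E[p U halt]) = {q2, q4, q5, q6, q8}, so the formula holds at q8.

Yes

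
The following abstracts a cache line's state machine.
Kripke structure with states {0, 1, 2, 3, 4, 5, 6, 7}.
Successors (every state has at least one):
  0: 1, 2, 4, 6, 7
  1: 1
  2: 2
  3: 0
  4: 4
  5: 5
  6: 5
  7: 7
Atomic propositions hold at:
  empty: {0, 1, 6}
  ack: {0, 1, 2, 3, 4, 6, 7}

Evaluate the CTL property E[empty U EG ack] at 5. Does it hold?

EG ack: greatest fixpoint, start Z0 = {0, 1, 2, 3, 4, 6, 7}, keep only states in Sat with some successor in Z. Z1 = {0, 1, 2, 3, 4, 7}; fixed.
Sat(EG ack) = {0, 1, 2, 3, 4, 7}
E[empty U EG ack]: least fixpoint, start Z0 = Sat(EG ack) = {0, 1, 2, 3, 4, 7}, add states in Sat(empty) with some successor in Z. Already a fixed point.
Sat(E[empty U EG ack]) = {0, 1, 2, 3, 4, 7}
5 ∉ Sat(E[empty U EG ack]) = {0, 1, 2, 3, 4, 7}, so the formula does not hold at 5.

No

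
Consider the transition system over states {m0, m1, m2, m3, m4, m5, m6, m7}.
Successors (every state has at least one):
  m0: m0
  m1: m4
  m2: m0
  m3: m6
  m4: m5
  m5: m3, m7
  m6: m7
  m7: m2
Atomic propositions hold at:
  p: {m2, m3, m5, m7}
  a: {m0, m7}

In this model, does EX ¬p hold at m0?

Yes

Sat(¬p) = {m0, m1, m4, m6}
Sat(EX ¬p) = {s : some successor in {m0, m1, m4, m6}} = {m0, m1, m2, m3}
m0 ∈ Sat(EX ¬p) = {m0, m1, m2, m3}, so the formula holds at m0.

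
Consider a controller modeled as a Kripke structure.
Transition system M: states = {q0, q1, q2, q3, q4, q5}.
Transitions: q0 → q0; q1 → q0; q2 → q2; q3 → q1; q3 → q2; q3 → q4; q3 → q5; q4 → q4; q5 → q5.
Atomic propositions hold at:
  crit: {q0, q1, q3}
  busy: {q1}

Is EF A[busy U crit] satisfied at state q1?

A[busy U crit]: least fixpoint, start Z0 = Sat(crit) = {q0, q1, q3}, add states in Sat(busy) with every successor in Z. Already a fixed point.
Sat(A[busy U crit]) = {q0, q1, q3}
EF A[busy U crit]: least fixpoint, start Z0 = {q0, q1, q3}, add states with some successor in Z. Already a fixed point.
Sat(EF A[busy U crit]) = {q0, q1, q3}
q1 ∈ Sat(EF A[busy U crit]) = {q0, q1, q3}, so the formula holds at q1.

Yes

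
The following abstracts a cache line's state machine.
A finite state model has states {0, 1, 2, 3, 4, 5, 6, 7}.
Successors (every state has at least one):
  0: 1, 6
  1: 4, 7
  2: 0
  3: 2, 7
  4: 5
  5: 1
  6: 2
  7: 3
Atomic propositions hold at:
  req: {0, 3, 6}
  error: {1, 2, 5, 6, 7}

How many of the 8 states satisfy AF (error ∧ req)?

Sat(error ∧ req) = {6}
AF (error ∧ req): least fixpoint, start Z0 = {6}, add states with every successor in Z. Already a fixed point.
Sat(AF (error ∧ req)) = {6}
|Sat(AF (error ∧ req))| = |{6}| = 1.

1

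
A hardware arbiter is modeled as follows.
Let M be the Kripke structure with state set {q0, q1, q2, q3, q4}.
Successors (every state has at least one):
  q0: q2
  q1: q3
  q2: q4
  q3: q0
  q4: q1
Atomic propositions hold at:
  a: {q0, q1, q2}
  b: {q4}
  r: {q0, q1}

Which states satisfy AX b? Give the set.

Sat(AX b) = {s : every successor in {q4}} = {q2}

{q2}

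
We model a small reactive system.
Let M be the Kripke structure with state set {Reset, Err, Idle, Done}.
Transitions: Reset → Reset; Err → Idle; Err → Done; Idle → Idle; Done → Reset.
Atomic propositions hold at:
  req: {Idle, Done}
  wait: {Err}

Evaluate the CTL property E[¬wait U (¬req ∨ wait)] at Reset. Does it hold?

Yes

Sat(¬wait) = {Reset, Idle, Done}
Sat(¬req) = {Reset, Err}
Sat(¬req ∨ wait) = {Reset, Err}
E[¬wait U (¬req ∨ wait)]: least fixpoint, start Z0 = Sat((¬req ∨ wait)) = {Reset, Err}, add states in Sat(¬wait) with some successor in Z. Z1 = {Reset, Err, Done}; fixed.
Sat(E[¬wait U (¬req ∨ wait)]) = {Reset, Err, Done}
Reset ∈ Sat(E[¬wait U (¬req ∨ wait)]) = {Reset, Err, Done}, so the formula holds at Reset.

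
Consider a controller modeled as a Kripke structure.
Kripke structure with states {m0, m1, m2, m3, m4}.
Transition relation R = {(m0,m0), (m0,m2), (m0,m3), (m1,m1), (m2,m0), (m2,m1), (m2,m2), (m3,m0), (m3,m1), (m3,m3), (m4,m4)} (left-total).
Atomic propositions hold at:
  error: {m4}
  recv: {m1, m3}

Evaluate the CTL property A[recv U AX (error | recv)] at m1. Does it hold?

Sat(error | recv) = {m1, m3, m4}
Sat(AX (error | recv)) = {s : every successor in {m1, m3, m4}} = {m1, m4}
A[recv U AX (error | recv)]: least fixpoint, start Z0 = Sat(AX (error | recv)) = {m1, m4}, add states in Sat(recv) with every successor in Z. Already a fixed point.
Sat(A[recv U AX (error | recv)]) = {m1, m4}
m1 ∈ Sat(A[recv U AX (error | recv)]) = {m1, m4}, so the formula holds at m1.

Yes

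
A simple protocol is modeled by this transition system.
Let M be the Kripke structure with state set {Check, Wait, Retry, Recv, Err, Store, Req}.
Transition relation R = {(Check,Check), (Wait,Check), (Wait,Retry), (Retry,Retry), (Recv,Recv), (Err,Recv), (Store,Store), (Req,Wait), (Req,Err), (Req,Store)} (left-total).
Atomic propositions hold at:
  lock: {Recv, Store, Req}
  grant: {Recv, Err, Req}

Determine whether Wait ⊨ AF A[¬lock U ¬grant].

Yes

Sat(¬lock) = {Check, Wait, Retry, Err}
Sat(¬grant) = {Check, Wait, Retry, Store}
A[¬lock U ¬grant]: least fixpoint, start Z0 = Sat(¬grant) = {Check, Wait, Retry, Store}, add states in Sat(¬lock) with every successor in Z. Already a fixed point.
Sat(A[¬lock U ¬grant]) = {Check, Wait, Retry, Store}
AF A[¬lock U ¬grant]: least fixpoint, start Z0 = {Check, Wait, Retry, Store}, add states with every successor in Z. Already a fixed point.
Sat(AF A[¬lock U ¬grant]) = {Check, Wait, Retry, Store}
Wait ∈ Sat(AF A[¬lock U ¬grant]) = {Check, Wait, Retry, Store}, so the formula holds at Wait.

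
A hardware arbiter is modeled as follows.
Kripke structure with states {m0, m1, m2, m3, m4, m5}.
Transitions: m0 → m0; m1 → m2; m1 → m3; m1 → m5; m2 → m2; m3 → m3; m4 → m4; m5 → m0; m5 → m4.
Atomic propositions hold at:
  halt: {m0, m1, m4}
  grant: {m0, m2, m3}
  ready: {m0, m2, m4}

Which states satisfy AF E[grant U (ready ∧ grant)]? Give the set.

{m0, m2}

Sat(ready ∧ grant) = {m0, m2}
E[grant U (ready ∧ grant)]: least fixpoint, start Z0 = Sat((ready ∧ grant)) = {m0, m2}, add states in Sat(grant) with some successor in Z. Already a fixed point.
Sat(E[grant U (ready ∧ grant)]) = {m0, m2}
AF E[grant U (ready ∧ grant)]: least fixpoint, start Z0 = {m0, m2}, add states with every successor in Z. Already a fixed point.
Sat(AF E[grant U (ready ∧ grant)]) = {m0, m2}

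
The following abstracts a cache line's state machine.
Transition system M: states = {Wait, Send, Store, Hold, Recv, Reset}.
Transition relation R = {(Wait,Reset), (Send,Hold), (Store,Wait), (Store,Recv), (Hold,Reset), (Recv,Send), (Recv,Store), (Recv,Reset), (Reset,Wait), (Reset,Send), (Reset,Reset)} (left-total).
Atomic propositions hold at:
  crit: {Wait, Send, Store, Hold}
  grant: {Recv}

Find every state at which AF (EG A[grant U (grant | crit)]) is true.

Sat(grant | crit) = {Wait, Send, Store, Hold, Recv}
A[grant U (grant | crit)]: least fixpoint, start Z0 = Sat((grant | crit)) = {Wait, Send, Store, Hold, Recv}, add states in Sat(grant) with every successor in Z. Already a fixed point.
Sat(A[grant U (grant | crit)]) = {Wait, Send, Store, Hold, Recv}
EG A[grant U (grant | crit)]: greatest fixpoint, start Z0 = {Wait, Send, Store, Hold, Recv}, keep only states in Sat with some successor in Z. Z1 = {Send, Store, Recv}; Z2 = {Store, Recv}; fixed.
Sat(EG A[grant U (grant | crit)]) = {Store, Recv}
AF (EG A[grant U (grant | crit)]): least fixpoint, start Z0 = {Store, Recv}, add states with every successor in Z. Already a fixed point.
Sat(AF (EG A[grant U (grant | crit)])) = {Store, Recv}

{Store, Recv}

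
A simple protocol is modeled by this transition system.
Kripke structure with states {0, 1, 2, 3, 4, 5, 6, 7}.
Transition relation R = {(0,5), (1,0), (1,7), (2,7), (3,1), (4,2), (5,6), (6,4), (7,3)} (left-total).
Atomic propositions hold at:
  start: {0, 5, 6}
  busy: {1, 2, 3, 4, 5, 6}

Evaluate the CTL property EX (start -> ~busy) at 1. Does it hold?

Sat(~busy) = {0, 7}
Sat(start -> ~busy) = {0, 1, 2, 3, 4, 7}
Sat(EX (start -> ~busy)) = {s : some successor in {0, 1, 2, 3, 4, 7}} = {1, 2, 3, 4, 6, 7}
1 ∈ Sat(EX (start -> ~busy)) = {1, 2, 3, 4, 6, 7}, so the formula holds at 1.

Yes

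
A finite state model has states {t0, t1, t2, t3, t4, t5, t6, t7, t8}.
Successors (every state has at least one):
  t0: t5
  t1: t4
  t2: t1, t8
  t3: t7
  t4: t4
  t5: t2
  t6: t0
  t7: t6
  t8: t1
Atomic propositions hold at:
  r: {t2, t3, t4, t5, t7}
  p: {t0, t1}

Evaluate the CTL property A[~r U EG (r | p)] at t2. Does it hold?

Yes

Sat(~r) = {t0, t1, t6, t8}
Sat(r | p) = {t0, t1, t2, t3, t4, t5, t7}
EG (r | p): greatest fixpoint, start Z0 = {t0, t1, t2, t3, t4, t5, t7}, keep only states in Sat with some successor in Z. Z1 = {t0, t1, t2, t3, t4, t5}; Z2 = {t0, t1, t2, t4, t5}; fixed.
Sat(EG (r | p)) = {t0, t1, t2, t4, t5}
A[~r U EG (r | p)]: least fixpoint, start Z0 = Sat(EG (r | p)) = {t0, t1, t2, t4, t5}, add states in Sat(~r) with every successor in Z. Z1 = {t0, t1, t2, t4, t5, t6, t8}; fixed.
Sat(A[~r U EG (r | p)]) = {t0, t1, t2, t4, t5, t6, t8}
t2 ∈ Sat(A[~r U EG (r | p)]) = {t0, t1, t2, t4, t5, t6, t8}, so the formula holds at t2.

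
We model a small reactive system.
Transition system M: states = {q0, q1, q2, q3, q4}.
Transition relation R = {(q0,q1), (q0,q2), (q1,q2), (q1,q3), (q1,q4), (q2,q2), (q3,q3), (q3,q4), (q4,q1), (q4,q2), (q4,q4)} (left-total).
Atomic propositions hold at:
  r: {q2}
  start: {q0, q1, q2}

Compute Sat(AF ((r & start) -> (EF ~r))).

Sat(r & start) = {q2}
Sat(~r) = {q0, q1, q3, q4}
EF ~r: least fixpoint, start Z0 = {q0, q1, q3, q4}, add states with some successor in Z. Already a fixed point.
Sat(EF ~r) = {q0, q1, q3, q4}
Sat((r & start) -> (EF ~r)) = {q0, q1, q3, q4}
AF ((r & start) -> (EF ~r)): least fixpoint, start Z0 = {q0, q1, q3, q4}, add states with every successor in Z. Already a fixed point.
Sat(AF ((r & start) -> (EF ~r))) = {q0, q1, q3, q4}

{q0, q1, q3, q4}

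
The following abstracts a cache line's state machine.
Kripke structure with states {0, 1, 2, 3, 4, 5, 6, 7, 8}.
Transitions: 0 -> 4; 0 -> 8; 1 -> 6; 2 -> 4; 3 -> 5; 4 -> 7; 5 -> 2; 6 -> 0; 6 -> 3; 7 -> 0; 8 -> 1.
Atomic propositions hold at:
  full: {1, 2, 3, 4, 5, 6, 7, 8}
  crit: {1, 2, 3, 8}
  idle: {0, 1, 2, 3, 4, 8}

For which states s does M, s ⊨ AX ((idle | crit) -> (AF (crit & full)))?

{1, 3, 4, 5, 8}

Sat(idle | crit) = {0, 1, 2, 3, 4, 8}
Sat(crit & full) = {1, 2, 3, 8}
AF (crit & full): least fixpoint, start Z0 = {1, 2, 3, 8}, add states with every successor in Z. Z1 = {1, 2, 3, 5, 8}; fixed.
Sat(AF (crit & full)) = {1, 2, 3, 5, 8}
Sat((idle | crit) -> (AF (crit & full))) = {1, 2, 3, 5, 6, 7, 8}
Sat(AX ((idle | crit) -> (AF (crit & full)))) = {s : every successor in {1, 2, 3, 5, 6, 7, 8}} = {1, 3, 4, 5, 8}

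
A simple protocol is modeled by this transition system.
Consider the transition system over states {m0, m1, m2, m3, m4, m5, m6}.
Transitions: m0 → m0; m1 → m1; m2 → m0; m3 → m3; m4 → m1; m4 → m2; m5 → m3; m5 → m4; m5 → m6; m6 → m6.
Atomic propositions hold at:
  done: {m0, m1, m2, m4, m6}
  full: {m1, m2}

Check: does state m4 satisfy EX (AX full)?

Sat(AX full) = {s : every successor in {m1, m2}} = {m1, m4}
Sat(EX (AX full)) = {s : some successor in {m1, m4}} = {m1, m4, m5}
m4 ∈ Sat(EX (AX full)) = {m1, m4, m5}, so the formula holds at m4.

Yes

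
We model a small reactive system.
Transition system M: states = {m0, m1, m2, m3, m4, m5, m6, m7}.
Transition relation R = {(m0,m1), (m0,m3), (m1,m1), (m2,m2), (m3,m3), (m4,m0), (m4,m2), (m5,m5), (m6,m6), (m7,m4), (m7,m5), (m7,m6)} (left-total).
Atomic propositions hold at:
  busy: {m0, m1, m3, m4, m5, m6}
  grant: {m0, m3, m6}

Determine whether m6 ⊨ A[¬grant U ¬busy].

No

Sat(¬grant) = {m1, m2, m4, m5, m7}
Sat(¬busy) = {m2, m7}
A[¬grant U ¬busy]: least fixpoint, start Z0 = Sat(¬busy) = {m2, m7}, add states in Sat(¬grant) with every successor in Z. Already a fixed point.
Sat(A[¬grant U ¬busy]) = {m2, m7}
m6 ∉ Sat(A[¬grant U ¬busy]) = {m2, m7}, so the formula does not hold at m6.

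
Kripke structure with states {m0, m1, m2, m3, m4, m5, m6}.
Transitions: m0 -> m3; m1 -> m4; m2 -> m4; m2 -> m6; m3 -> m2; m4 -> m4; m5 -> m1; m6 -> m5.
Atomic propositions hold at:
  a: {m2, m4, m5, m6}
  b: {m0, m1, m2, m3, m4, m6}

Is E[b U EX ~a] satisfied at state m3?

Yes

Sat(~a) = {m0, m1, m3}
Sat(EX ~a) = {s : some successor in {m0, m1, m3}} = {m0, m5}
E[b U EX ~a]: least fixpoint, start Z0 = Sat(EX ~a) = {m0, m5}, add states in Sat(b) with some successor in Z. Z1 = {m0, m5, m6}; Z2 = {m0, m2, m5, m6}; Z3 = {m0, m2, m3, m5, m6}; fixed.
Sat(E[b U EX ~a]) = {m0, m2, m3, m5, m6}
m3 ∈ Sat(E[b U EX ~a]) = {m0, m2, m3, m5, m6}, so the formula holds at m3.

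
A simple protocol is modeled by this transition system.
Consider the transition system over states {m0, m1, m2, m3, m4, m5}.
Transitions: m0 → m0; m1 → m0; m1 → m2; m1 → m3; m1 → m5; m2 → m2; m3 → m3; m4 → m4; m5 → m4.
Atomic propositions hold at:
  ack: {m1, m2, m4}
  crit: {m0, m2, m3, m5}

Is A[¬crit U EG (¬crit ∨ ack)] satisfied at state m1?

Yes

Sat(¬crit) = {m1, m4}
Sat(¬crit ∨ ack) = {m1, m2, m4}
EG (¬crit ∨ ack): greatest fixpoint, start Z0 = {m1, m2, m4}, keep only states in Sat with some successor in Z. Already a fixed point.
Sat(EG (¬crit ∨ ack)) = {m1, m2, m4}
A[¬crit U EG (¬crit ∨ ack)]: least fixpoint, start Z0 = Sat(EG (¬crit ∨ ack)) = {m1, m2, m4}, add states in Sat(¬crit) with every successor in Z. Already a fixed point.
Sat(A[¬crit U EG (¬crit ∨ ack)]) = {m1, m2, m4}
m1 ∈ Sat(A[¬crit U EG (¬crit ∨ ack)]) = {m1, m2, m4}, so the formula holds at m1.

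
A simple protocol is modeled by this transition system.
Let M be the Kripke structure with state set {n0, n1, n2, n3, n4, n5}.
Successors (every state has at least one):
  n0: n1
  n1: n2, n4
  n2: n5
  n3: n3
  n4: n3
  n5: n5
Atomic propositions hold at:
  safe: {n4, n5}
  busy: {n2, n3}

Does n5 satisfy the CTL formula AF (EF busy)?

No

EF busy: least fixpoint, start Z0 = {n2, n3}, add states with some successor in Z. Z1 = {n1, n2, n3, n4}; Z2 = {n0, n1, n2, n3, n4}; fixed.
Sat(EF busy) = {n0, n1, n2, n3, n4}
AF (EF busy): least fixpoint, start Z0 = {n0, n1, n2, n3, n4}, add states with every successor in Z. Already a fixed point.
Sat(AF (EF busy)) = {n0, n1, n2, n3, n4}
n5 ∉ Sat(AF (EF busy)) = {n0, n1, n2, n3, n4}, so the formula does not hold at n5.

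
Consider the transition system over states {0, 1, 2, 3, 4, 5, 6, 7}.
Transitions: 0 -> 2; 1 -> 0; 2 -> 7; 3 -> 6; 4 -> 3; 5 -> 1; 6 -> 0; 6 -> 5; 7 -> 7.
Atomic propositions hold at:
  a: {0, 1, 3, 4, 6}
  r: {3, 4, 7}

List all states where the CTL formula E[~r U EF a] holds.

Sat(~r) = {0, 1, 2, 5, 6}
EF a: least fixpoint, start Z0 = {0, 1, 3, 4, 6}, add states with some successor in Z. Z1 = {0, 1, 3, 4, 5, 6}; fixed.
Sat(EF a) = {0, 1, 3, 4, 5, 6}
E[~r U EF a]: least fixpoint, start Z0 = Sat(EF a) = {0, 1, 3, 4, 5, 6}, add states in Sat(~r) with some successor in Z. Already a fixed point.
Sat(E[~r U EF a]) = {0, 1, 3, 4, 5, 6}

{0, 1, 3, 4, 5, 6}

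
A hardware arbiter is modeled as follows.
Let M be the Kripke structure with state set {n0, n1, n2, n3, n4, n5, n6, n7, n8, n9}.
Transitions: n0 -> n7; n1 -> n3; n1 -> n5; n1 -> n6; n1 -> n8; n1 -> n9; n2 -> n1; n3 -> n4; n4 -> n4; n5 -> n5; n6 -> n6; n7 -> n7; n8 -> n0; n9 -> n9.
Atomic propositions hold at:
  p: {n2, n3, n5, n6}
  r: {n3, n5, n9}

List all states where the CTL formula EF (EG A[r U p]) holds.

A[r U p]: least fixpoint, start Z0 = Sat(p) = {n2, n3, n5, n6}, add states in Sat(r) with every successor in Z. Already a fixed point.
Sat(A[r U p]) = {n2, n3, n5, n6}
EG A[r U p]: greatest fixpoint, start Z0 = {n2, n3, n5, n6}, keep only states in Sat with some successor in Z. Z1 = {n5, n6}; fixed.
Sat(EG A[r U p]) = {n5, n6}
EF (EG A[r U p]): least fixpoint, start Z0 = {n5, n6}, add states with some successor in Z. Z1 = {n1, n5, n6}; Z2 = {n1, n2, n5, n6}; fixed.
Sat(EF (EG A[r U p])) = {n1, n2, n5, n6}

{n1, n2, n5, n6}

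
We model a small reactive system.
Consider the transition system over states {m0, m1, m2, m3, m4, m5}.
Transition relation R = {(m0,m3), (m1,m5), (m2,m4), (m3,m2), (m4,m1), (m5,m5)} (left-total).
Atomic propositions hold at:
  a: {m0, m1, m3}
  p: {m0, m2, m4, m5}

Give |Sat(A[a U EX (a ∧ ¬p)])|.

2

Sat(¬p) = {m1, m3}
Sat(a ∧ ¬p) = {m1, m3}
Sat(EX (a ∧ ¬p)) = {s : some successor in {m1, m3}} = {m0, m4}
A[a U EX (a ∧ ¬p)]: least fixpoint, start Z0 = Sat(EX (a ∧ ¬p)) = {m0, m4}, add states in Sat(a) with every successor in Z. Already a fixed point.
Sat(A[a U EX (a ∧ ¬p)]) = {m0, m4}
|Sat(A[a U EX (a ∧ ¬p)])| = |{m0, m4}| = 2.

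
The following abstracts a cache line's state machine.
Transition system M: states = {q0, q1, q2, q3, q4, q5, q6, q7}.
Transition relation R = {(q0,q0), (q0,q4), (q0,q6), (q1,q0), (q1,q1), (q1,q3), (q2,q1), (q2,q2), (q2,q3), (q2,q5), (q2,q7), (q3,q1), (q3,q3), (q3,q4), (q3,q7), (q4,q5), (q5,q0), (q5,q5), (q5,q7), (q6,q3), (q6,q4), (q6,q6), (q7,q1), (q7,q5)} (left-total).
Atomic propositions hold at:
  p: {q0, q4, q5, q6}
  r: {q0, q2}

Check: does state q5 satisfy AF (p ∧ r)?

No

Sat(p ∧ r) = {q0}
AF (p ∧ r): least fixpoint, start Z0 = {q0}, add states with every successor in Z. Already a fixed point.
Sat(AF (p ∧ r)) = {q0}
q5 ∉ Sat(AF (p ∧ r)) = {q0}, so the formula does not hold at q5.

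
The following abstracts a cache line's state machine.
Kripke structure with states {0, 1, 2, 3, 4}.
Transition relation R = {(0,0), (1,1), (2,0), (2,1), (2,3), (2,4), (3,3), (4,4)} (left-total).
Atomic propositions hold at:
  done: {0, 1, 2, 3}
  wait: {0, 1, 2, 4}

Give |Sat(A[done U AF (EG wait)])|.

EG wait: greatest fixpoint, start Z0 = {0, 1, 2, 4}, keep only states in Sat with some successor in Z. Already a fixed point.
Sat(EG wait) = {0, 1, 2, 4}
AF (EG wait): least fixpoint, start Z0 = {0, 1, 2, 4}, add states with every successor in Z. Already a fixed point.
Sat(AF (EG wait)) = {0, 1, 2, 4}
A[done U AF (EG wait)]: least fixpoint, start Z0 = Sat(AF (EG wait)) = {0, 1, 2, 4}, add states in Sat(done) with every successor in Z. Already a fixed point.
Sat(A[done U AF (EG wait)]) = {0, 1, 2, 4}
|Sat(A[done U AF (EG wait)])| = |{0, 1, 2, 4}| = 4.

4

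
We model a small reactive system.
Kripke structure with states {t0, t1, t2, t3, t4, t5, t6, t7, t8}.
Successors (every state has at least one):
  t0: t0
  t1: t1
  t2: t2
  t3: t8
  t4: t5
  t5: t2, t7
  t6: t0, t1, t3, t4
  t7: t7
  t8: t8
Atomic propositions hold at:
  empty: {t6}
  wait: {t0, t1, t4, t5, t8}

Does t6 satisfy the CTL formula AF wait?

AF wait: least fixpoint, start Z0 = {t0, t1, t4, t5, t8}, add states with every successor in Z. Z1 = {t0, t1, t3, t4, t5, t8}; Z2 = {t0, t1, t3, t4, t5, t6, t8}; fixed.
Sat(AF wait) = {t0, t1, t3, t4, t5, t6, t8}
t6 ∈ Sat(AF wait) = {t0, t1, t3, t4, t5, t6, t8}, so the formula holds at t6.

Yes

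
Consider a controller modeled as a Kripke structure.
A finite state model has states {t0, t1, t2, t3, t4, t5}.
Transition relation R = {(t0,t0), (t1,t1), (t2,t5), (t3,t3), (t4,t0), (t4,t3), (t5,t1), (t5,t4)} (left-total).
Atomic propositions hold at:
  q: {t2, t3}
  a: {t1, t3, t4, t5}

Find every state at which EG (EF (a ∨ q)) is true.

Sat(a ∨ q) = {t1, t2, t3, t4, t5}
EF (a ∨ q): least fixpoint, start Z0 = {t1, t2, t3, t4, t5}, add states with some successor in Z. Already a fixed point.
Sat(EF (a ∨ q)) = {t1, t2, t3, t4, t5}
EG (EF (a ∨ q)): greatest fixpoint, start Z0 = {t1, t2, t3, t4, t5}, keep only states in Sat with some successor in Z. Already a fixed point.
Sat(EG (EF (a ∨ q))) = {t1, t2, t3, t4, t5}

{t1, t2, t3, t4, t5}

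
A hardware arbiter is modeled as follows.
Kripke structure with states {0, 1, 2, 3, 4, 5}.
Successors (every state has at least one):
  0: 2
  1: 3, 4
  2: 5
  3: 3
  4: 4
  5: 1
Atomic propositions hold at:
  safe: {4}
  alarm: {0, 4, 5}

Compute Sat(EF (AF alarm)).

{0, 1, 2, 4, 5}

AF alarm: least fixpoint, start Z0 = {0, 4, 5}, add states with every successor in Z. Z1 = {0, 2, 4, 5}; fixed.
Sat(AF alarm) = {0, 2, 4, 5}
EF (AF alarm): least fixpoint, start Z0 = {0, 2, 4, 5}, add states with some successor in Z. Z1 = {0, 1, 2, 4, 5}; fixed.
Sat(EF (AF alarm)) = {0, 1, 2, 4, 5}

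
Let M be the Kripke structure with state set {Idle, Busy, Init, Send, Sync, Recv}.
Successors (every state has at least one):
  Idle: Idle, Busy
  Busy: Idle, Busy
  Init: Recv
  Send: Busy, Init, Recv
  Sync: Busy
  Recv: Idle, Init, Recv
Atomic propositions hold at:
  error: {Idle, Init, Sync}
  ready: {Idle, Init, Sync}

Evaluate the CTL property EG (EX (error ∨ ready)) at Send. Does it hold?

Sat(error ∨ ready) = {Idle, Init, Sync}
Sat(EX (error ∨ ready)) = {s : some successor in {Idle, Init, Sync}} = {Idle, Busy, Send, Recv}
EG (EX (error ∨ ready)): greatest fixpoint, start Z0 = {Idle, Busy, Send, Recv}, keep only states in Sat with some successor in Z. Already a fixed point.
Sat(EG (EX (error ∨ ready))) = {Idle, Busy, Send, Recv}
Send ∈ Sat(EG (EX (error ∨ ready))) = {Idle, Busy, Send, Recv}, so the formula holds at Send.

Yes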